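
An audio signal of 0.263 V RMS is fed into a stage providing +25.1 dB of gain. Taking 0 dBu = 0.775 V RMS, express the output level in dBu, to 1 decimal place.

+15.7 dBu

Input level: 20·log₁₀(0.263/0.775) = -9.39 dBu.
Output: -9.39 + 25.1 = +15.7 dBu.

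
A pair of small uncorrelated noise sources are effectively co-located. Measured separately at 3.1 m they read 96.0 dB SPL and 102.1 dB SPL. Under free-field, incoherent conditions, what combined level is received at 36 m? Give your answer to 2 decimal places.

Combined at 3.1 m: 10·log₁₀(10^(96.0/10)+10^(102.1/10)) = 103.053 dB SPL.
Then apply −20·log₁₀(36/3.1) = -21.299 dB → 81.75 dB SPL.

81.75 dB SPL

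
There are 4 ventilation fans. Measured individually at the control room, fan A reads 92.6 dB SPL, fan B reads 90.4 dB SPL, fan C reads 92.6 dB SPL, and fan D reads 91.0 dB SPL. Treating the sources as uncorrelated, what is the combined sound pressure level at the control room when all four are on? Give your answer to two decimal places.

97.78 dB SPL

Add the sources as powers (linear), then convert back to dB:
L_total = 10·log₁₀(10^(92.6/10) + 10^(90.4/10) + 10^(92.6/10) + 10^(91.0/10)) = 10·log₁₀(5995000000) = 97.78 dB SPL.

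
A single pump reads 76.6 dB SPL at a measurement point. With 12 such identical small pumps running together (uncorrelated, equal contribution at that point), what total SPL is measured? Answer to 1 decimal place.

87.4 dB SPL

12 equal incoherent sources raise the level by 10·log₁₀(12) = 10.79 dB.
L_total = 76.6 + 10.79 = 87.4 dB SPL.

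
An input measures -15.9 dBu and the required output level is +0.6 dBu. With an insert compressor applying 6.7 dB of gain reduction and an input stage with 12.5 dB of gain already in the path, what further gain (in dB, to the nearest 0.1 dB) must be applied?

The required make-up gain is the shortfall in the dB sum.
G = +0.6 − (-15.9) + 6.7 − 12.5 = 10.7 dB.

10.7 dB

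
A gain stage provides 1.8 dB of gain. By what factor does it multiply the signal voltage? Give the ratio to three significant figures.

1.23

Voltage ratio = 10^(dB/20).
10^(1.8/20) = 10^(0.09000) = 1.23.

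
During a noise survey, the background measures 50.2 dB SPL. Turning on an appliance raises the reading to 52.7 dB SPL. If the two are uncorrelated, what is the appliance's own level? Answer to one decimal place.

Remove the background by subtracting linear intensities:
L_src = 10·log₁₀(10^(52.7/10) − 10^(50.2/10)) = 10·log₁₀(81500) = 49.1 dB SPL.

49.1 dB SPL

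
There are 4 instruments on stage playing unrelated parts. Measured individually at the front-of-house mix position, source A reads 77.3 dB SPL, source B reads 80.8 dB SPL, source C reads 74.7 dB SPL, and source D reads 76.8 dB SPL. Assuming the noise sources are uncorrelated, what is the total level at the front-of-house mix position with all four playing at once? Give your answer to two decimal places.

Add the sources as powers (linear), then convert back to dB:
L_total = 10·log₁₀(10^(77.3/10) + 10^(80.8/10) + 10^(74.7/10) + 10^(76.8/10)) = 10·log₁₀(251300000) = 84.00 dB SPL.

84.00 dB SPL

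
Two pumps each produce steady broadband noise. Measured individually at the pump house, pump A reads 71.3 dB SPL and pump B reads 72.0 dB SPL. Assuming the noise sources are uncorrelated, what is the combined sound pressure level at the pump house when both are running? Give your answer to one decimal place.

Incoherent sources sum as intensities:
L_total = 10·log₁₀(10^(71.3/10) + 10^(72.0/10)) = 10·log₁₀(29340000) = 74.7 dB SPL.

74.7 dB SPL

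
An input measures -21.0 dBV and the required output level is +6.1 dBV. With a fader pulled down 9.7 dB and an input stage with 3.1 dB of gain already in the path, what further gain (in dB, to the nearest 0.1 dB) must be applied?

The required make-up gain is the shortfall in the dB sum.
G = +6.1 − (-21.0) + 9.7 − 3.1 = 33.7 dB.

33.7 dB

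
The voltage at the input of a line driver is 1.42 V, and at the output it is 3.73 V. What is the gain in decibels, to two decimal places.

Voltage is an amplitude quantity, so gain = 20·log₁₀(V_out/V_in).
20·log₁₀(3.73/1.42) = 20·log₁₀(2.627) = 8.39 dB.

8.39 dB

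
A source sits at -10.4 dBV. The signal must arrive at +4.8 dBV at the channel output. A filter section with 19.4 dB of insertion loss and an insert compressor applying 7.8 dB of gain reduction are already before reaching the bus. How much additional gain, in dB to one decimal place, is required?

The required make-up gain is the shortfall in the dB sum.
G = +4.8 − (-10.4) + 19.4 + 7.8 = 42.4 dB.

42.4 dB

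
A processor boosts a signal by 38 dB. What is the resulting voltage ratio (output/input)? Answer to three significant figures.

79.4

Voltage ratio = 10^(dB/20).
10^(38/20) = 10^(1.900) = 79.4.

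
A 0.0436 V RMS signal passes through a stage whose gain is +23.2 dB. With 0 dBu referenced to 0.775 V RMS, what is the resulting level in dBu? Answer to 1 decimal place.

-1.8 dBu

Input level: 20·log₁₀(0.0436/0.775) = -25.00 dBu.
Output: -25.00 + 23.2 = -1.8 dBu.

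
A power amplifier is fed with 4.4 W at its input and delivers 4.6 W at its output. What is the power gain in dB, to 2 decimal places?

0.19 dB

Power ratio → dB uses the 10·log₁₀ form:
10·log₁₀(4.6/4.4) = 10·log₁₀(1.045) = 0.19 dB.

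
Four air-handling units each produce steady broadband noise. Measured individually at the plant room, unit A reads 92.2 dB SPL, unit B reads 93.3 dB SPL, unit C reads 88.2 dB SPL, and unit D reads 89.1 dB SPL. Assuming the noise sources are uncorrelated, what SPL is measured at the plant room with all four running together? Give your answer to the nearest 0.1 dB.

Incoherent sources sum as intensities:
L_total = 10·log₁₀(10^(92.2/10) + 10^(93.3/10) + 10^(88.2/10) + 10^(89.1/10)) = 10·log₁₀(5271000000) = 97.2 dB SPL.

97.2 dB SPL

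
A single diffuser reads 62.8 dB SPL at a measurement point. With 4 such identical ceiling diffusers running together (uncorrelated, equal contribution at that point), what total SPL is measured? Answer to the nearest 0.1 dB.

4 equal incoherent sources raise the level by 10·log₁₀(4) = 6.02 dB.
L_total = 62.8 + 6.02 = 68.8 dB SPL.

68.8 dB SPL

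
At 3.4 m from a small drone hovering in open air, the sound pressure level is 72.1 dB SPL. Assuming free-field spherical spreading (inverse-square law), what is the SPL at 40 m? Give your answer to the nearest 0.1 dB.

For a point source in a free field, ΔL = −20·log₁₀(d₂/d₁).
ΔL = −20·log₁₀(40/3.4) = -21.41 dB, so L₂ = 72.1 + (-21.41) = 50.7 dB SPL.

50.7 dB SPL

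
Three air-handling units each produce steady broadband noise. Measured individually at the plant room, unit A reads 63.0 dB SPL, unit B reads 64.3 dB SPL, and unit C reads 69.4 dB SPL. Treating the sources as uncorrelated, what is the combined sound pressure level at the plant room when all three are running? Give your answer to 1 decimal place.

71.3 dB SPL

Incoherent sources sum as intensities:
L_total = 10·log₁₀(10^(63.0/10) + 10^(64.3/10) + 10^(69.4/10)) = 10·log₁₀(13400000) = 71.3 dB SPL.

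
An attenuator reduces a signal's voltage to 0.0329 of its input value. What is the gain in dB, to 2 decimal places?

For a voltage ratio, dB = 20·log₁₀(V₂/V₁).
20·log₁₀(0.0329) = -29.66 dB.

-29.66 dB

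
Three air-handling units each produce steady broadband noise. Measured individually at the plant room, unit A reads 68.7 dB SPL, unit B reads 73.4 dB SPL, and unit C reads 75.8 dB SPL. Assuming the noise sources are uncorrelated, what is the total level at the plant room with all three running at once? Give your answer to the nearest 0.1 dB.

78.3 dB SPL

Add the sources as powers (linear), then convert back to dB:
L_total = 10·log₁₀(10^(68.7/10) + 10^(73.4/10) + 10^(75.8/10)) = 10·log₁₀(67310000) = 78.3 dB SPL.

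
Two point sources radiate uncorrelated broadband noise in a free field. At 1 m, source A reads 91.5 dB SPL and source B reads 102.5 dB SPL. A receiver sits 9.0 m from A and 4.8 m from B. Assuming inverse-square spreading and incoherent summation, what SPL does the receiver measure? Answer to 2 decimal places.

88.97 dB SPL

At the listener: L_A = 91.5 − 20·log₁₀(9.0) = 72.415 dB; L_B = 102.5 − 20·log₁₀(4.8) = 88.875 dB.
Combined: 10·log₁₀(10^(72.415/10)+10^(88.875/10)) = 88.97 dB SPL.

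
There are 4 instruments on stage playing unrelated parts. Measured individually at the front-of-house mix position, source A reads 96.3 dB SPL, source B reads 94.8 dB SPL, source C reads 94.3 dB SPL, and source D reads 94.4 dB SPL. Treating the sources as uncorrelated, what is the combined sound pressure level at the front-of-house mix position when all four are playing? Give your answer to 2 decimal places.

Add the sources as powers (linear), then convert back to dB:
L_total = 10·log₁₀(10^(96.3/10) + 10^(94.8/10) + 10^(94.3/10) + 10^(94.4/10)) = 10·log₁₀(12732000000) = 101.05 dB SPL.

101.05 dB SPL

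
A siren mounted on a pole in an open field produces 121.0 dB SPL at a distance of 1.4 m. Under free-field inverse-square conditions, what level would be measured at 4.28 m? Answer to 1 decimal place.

For a point source in a free field, ΔL = −20·log₁₀(d₂/d₁).
ΔL = −20·log₁₀(4.28/1.4) = -9.71 dB, so L₂ = 121.0 + (-9.71) = 111.3 dB SPL.

111.3 dB SPL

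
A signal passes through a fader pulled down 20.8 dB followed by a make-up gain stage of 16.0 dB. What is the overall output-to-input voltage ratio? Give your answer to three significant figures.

0.575

Net gain = (−20.8) + 16.0 = -4.8 dB.
Voltage ratio = 10^(-4.8/20) = 0.575.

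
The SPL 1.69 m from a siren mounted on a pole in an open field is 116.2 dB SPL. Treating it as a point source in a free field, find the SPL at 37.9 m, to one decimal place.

Free-field point source: level drops by 20·log₁₀ of the distance ratio.
ΔL = −20·log₁₀(37.9/1.69) = -27.02 dB, so L₂ = 116.2 + (-27.02) = 89.2 dB SPL.

89.2 dB SPL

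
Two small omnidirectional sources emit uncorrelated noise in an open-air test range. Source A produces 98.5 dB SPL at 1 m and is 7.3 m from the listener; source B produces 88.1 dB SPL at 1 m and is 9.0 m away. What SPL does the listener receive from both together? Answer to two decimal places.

At the listener: L_A = 98.5 − 20·log₁₀(7.3) = 81.234 dB; L_B = 88.1 − 20·log₁₀(9.0) = 69.015 dB.
Combined: 10·log₁₀(10^(81.234/10)+10^(69.015/10)) = 81.49 dB SPL.

81.49 dB SPL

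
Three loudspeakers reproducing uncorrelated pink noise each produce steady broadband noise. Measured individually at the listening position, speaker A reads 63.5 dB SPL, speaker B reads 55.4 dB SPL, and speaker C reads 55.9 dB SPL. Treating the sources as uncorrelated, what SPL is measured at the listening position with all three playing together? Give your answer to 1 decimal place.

Add the sources as powers (linear), then convert back to dB:
L_total = 10·log₁₀(10^(63.5/10) + 10^(55.4/10) + 10^(55.9/10)) = 10·log₁₀(2975000) = 64.7 dB SPL.

64.7 dB SPL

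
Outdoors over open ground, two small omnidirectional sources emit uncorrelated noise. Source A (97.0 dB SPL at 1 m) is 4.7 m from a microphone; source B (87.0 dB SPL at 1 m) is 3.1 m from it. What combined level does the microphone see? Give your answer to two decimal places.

At the listener: L_A = 97.0 − 20·log₁₀(4.7) = 83.558 dB; L_B = 87.0 − 20·log₁₀(3.1) = 77.173 dB.
Combined: 10·log₁₀(10^(83.558/10)+10^(77.173/10)) = 84.46 dB SPL.

84.46 dB SPL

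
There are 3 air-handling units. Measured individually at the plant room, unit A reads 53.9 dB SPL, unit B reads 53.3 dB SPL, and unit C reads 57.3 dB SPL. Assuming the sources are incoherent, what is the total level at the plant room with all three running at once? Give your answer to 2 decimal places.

59.98 dB SPL

Uncorrelated sources add in intensity (power), not in dB.
L_total = 10·log₁₀(10^(53.9/10) + 10^(53.3/10) + 10^(57.3/10)) = 10·log₁₀(996300) = 59.98 dB SPL.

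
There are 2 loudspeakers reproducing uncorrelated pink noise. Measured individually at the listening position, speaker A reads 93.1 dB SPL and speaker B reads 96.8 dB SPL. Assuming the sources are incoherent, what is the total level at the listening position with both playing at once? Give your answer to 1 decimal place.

98.3 dB SPL

Incoherent sources sum as intensities:
L_total = 10·log₁₀(10^(93.1/10) + 10^(96.8/10)) = 10·log₁₀(6828000000) = 98.3 dB SPL.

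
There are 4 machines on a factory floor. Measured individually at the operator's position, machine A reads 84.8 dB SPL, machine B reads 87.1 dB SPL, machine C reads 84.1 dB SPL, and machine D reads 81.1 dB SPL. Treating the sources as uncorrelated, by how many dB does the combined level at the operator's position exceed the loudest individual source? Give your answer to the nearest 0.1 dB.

3.7 dB

Incoherent sources sum as intensities:
L_total = 10·log₁₀(10^(84.8/10) + 10^(87.1/10) + 10^(84.1/10) + 10^(81.1/10)) = 90.79 dB SPL.
Excess over the loudest (87.1 dB): 90.79 − 87.1 = 3.7 dB.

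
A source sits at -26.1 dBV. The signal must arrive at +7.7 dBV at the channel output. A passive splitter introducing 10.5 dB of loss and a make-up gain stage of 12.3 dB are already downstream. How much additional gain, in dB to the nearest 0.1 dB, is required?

The required make-up gain is the shortfall in the dB sum.
G = +7.7 − (-26.1) + 10.5 − 12.3 = 32.0 dB.

32.0 dB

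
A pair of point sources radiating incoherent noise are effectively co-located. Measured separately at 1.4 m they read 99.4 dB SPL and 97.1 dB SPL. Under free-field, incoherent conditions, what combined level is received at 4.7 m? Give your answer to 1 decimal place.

90.9 dB SPL

Combined at 1.4 m: 10·log₁₀(10^(99.4/10)+10^(97.1/10)) = 101.41 dB SPL.
Then apply −20·log₁₀(4.7/1.4) = -10.52 dB → 90.9 dB SPL.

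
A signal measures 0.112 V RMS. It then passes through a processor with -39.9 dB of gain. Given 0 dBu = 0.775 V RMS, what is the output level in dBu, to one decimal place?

-56.7 dBu

Input level: 20·log₁₀(0.112/0.775) = -16.80 dBu.
Output: -16.80 − 39.9 = -56.7 dBu.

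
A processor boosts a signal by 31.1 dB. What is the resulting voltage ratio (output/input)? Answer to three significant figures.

Voltage ratio = 10^(dB/20).
10^(31.1/20) = 10^(1.555) = 35.9.

35.9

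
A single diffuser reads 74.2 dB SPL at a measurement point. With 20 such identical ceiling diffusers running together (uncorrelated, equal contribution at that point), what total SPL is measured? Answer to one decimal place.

87.2 dB SPL

20 equal incoherent sources raise the level by 10·log₁₀(20) = 13.01 dB.
L_total = 74.2 + 13.01 = 87.2 dB SPL.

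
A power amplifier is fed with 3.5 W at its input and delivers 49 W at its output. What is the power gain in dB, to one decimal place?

Power is a power quantity, so gain = 10·log₁₀(P_out/P_in).
10·log₁₀(49/3.5) = 10·log₁₀(14.00) = 11.5 dB.

11.5 dB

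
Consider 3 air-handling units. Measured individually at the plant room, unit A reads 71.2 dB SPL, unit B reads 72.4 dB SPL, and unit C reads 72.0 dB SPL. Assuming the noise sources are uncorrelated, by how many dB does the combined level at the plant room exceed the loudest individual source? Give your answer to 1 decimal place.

Uncorrelated sources add in intensity (power), not in dB.
L_total = 10·log₁₀(10^(71.2/10) + 10^(72.4/10) + 10^(72.0/10)) = 76.67 dB SPL.
Excess over the loudest (72.4 dB): 76.67 − 72.4 = 4.3 dB.

4.3 dB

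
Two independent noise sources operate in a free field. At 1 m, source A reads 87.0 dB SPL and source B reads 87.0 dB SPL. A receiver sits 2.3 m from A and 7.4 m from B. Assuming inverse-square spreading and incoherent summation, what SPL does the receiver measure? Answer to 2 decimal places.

At the listener: L_A = 87.0 − 20·log₁₀(2.3) = 79.765 dB; L_B = 87.0 − 20·log₁₀(7.4) = 69.615 dB.
Combined: 10·log₁₀(10^(79.765/10)+10^(69.615/10)) = 80.17 dB SPL.

80.17 dB SPL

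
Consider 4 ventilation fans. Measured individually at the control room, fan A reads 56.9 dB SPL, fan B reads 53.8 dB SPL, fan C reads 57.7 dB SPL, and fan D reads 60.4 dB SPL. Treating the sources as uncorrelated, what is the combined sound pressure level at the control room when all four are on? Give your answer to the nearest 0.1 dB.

63.8 dB SPL

Uncorrelated sources add in intensity (power), not in dB.
L_total = 10·log₁₀(10^(56.9/10) + 10^(53.8/10) + 10^(57.7/10) + 10^(60.4/10)) = 10·log₁₀(2415000) = 63.8 dB SPL.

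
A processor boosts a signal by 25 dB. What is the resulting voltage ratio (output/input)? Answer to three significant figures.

Voltage ratio = 10^(dB/20).
10^(25/20) = 10^(1.250) = 17.8.

17.8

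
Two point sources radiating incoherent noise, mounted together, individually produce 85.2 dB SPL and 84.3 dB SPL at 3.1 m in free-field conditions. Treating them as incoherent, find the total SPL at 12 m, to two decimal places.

Combined at 3.1 m: 10·log₁₀(10^(85.2/10)+10^(84.3/10)) = 87.784 dB SPL.
Then apply −20·log₁₀(12/3.1) = -11.756 dB → 76.03 dB SPL.

76.03 dB SPL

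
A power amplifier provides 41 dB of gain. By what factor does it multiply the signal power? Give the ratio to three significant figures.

12600

Power ratio = 10^(dB/10).
10^(41/10) = 10^(4.100) = 12600.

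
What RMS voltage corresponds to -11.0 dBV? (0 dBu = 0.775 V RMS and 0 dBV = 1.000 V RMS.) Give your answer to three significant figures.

V = 1.000 V × 10^(-11.0/20).
= 1.000 × 0.2818 = 0.282 V.

0.282 V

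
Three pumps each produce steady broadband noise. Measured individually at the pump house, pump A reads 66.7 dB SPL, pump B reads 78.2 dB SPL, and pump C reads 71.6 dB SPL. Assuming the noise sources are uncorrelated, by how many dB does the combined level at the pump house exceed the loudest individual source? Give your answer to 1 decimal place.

1.1 dB

Uncorrelated sources add in intensity (power), not in dB.
L_total = 10·log₁₀(10^(66.7/10) + 10^(78.2/10) + 10^(71.6/10)) = 79.30 dB SPL.
Excess over the loudest (78.2 dB): 79.30 − 78.2 = 1.1 dB.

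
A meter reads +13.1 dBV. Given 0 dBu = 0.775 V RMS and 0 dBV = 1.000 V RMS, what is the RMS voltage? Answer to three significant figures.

4.52 V

V = 1.000 V × 10^(+13.1/20).
= 1.000 × 4.519 = 4.52 V.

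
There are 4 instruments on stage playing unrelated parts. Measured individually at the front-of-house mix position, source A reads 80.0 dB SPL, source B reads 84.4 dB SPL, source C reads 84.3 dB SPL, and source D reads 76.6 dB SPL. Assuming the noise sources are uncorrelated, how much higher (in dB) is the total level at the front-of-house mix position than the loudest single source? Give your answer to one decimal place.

4.0 dB

Uncorrelated sources add in intensity (power), not in dB.
L_total = 10·log₁₀(10^(80.0/10) + 10^(84.4/10) + 10^(84.3/10) + 10^(76.6/10)) = 88.39 dB SPL.
Excess over the loudest (84.4 dB): 88.39 − 84.4 = 4.0 dB.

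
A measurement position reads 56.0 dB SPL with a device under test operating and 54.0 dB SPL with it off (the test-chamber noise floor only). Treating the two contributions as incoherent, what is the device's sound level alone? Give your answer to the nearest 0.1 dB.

Remove the background by subtracting linear intensities:
L_src = 10·log₁₀(10^(56.0/10) − 10^(54.0/10)) = 10·log₁₀(146900) = 51.7 dB SPL.

51.7 dB SPL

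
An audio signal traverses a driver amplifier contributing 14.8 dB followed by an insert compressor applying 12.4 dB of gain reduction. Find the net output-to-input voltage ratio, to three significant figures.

1.32

Net gain = 14.8 + (−12.4) = 2.4 dB.
Voltage ratio = 10^(2.4/20) = 1.32.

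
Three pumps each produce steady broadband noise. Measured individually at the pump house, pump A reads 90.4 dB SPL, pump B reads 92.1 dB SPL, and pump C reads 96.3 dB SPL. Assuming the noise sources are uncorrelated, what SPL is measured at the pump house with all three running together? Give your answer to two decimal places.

Incoherent sources sum as intensities:
L_total = 10·log₁₀(10^(90.4/10) + 10^(92.1/10) + 10^(96.3/10)) = 10·log₁₀(6984000000) = 98.44 dB SPL.

98.44 dB SPL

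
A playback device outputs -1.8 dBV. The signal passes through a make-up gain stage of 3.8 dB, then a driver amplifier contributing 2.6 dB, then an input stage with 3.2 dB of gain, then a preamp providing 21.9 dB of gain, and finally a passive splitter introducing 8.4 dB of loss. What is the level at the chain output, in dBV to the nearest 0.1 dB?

+21.3 dBV

Cascaded gains and losses add directly in dB.
-1.8 + 3.8 + 2.6 + 3.2 + 21.9 − 8.4 = +21.3 dBV.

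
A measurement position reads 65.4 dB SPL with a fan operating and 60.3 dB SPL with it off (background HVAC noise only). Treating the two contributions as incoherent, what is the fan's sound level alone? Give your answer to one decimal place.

Remove the background by subtracting linear intensities:
L_src = 10·log₁₀(10^(65.4/10) − 10^(60.3/10)) = 10·log₁₀(2396000) = 63.8 dB SPL.

63.8 dB SPL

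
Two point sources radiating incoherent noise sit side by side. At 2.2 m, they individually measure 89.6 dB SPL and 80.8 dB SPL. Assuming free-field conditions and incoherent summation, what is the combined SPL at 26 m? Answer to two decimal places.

68.69 dB SPL

Combined at 2.2 m: 10·log₁₀(10^(89.6/10)+10^(80.8/10)) = 90.138 dB SPL.
Then apply −20·log₁₀(26/2.2) = -21.451 dB → 68.69 dB SPL.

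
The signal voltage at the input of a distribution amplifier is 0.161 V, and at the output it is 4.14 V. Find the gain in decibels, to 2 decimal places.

Voltage is an amplitude quantity, so gain = 20·log₁₀(V_out/V_in).
20·log₁₀(4.14/0.161) = 20·log₁₀(25.71) = 28.20 dB.

28.20 dB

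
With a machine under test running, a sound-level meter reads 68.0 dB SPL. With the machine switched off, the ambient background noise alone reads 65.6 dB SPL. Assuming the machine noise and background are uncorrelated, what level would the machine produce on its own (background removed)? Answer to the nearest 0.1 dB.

Remove the background by subtracting linear intensities:
L_src = 10·log₁₀(10^(68.0/10) − 10^(65.6/10)) = 10·log₁₀(2679000) = 64.3 dB SPL.

64.3 dB SPL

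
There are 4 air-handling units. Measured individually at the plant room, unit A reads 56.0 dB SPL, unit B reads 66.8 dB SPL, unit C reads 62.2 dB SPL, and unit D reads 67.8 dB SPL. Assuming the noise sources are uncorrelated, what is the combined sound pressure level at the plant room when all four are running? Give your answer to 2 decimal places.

71.10 dB SPL

Uncorrelated sources add in intensity (power), not in dB.
L_total = 10·log₁₀(10^(56.0/10) + 10^(66.8/10) + 10^(62.2/10) + 10^(67.8/10)) = 10·log₁₀(12870000) = 71.10 dB SPL.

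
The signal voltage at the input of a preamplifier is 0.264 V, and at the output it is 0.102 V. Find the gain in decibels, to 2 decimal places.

-8.26 dB

Voltage is an amplitude quantity, so gain = 20·log₁₀(V_out/V_in).
20·log₁₀(0.102/0.264) = 20·log₁₀(0.3864) = -8.26 dB.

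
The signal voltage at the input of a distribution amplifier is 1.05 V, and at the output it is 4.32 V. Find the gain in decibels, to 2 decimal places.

12.29 dB

Voltage is an amplitude quantity, so gain = 20·log₁₀(V_out/V_in).
20·log₁₀(4.32/1.05) = 20·log₁₀(4.114) = 12.29 dB.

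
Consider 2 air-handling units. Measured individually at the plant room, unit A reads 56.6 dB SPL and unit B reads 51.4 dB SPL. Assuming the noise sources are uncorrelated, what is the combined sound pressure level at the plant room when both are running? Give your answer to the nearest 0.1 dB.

57.7 dB SPL

Uncorrelated sources add in intensity (power), not in dB.
L_total = 10·log₁₀(10^(56.6/10) + 10^(51.4/10)) = 10·log₁₀(595100) = 57.7 dB SPL.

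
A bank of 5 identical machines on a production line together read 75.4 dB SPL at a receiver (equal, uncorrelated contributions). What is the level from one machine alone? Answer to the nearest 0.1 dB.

68.4 dB SPL

5 equal incoherent sources add 10·log₁₀(5) = 6.99 dB over one source.
L_one = 75.4 − 6.99 = 68.4 dB SPL.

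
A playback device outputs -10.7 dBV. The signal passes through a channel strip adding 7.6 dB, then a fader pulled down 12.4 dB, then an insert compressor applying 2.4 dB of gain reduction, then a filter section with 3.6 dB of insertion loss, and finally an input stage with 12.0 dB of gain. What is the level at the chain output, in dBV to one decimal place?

-9.5 dBV

Gain stages sum in dB:
-10.7 + 7.6 − 12.4 − 2.4 − 3.6 + 12.0 = -9.5 dBV.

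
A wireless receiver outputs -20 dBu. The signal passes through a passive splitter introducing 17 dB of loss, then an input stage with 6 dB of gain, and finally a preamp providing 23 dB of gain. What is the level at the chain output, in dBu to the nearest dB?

-8 dBu

Gain stages sum in dB:
-20 − 17 + 6 + 23 = -8 dBu.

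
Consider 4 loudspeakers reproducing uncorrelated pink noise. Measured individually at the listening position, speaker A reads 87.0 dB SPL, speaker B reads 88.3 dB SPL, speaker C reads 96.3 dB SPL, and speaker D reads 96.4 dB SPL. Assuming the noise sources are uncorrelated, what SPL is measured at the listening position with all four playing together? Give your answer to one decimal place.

99.9 dB SPL

Add the sources as powers (linear), then convert back to dB:
L_total = 10·log₁₀(10^(87.0/10) + 10^(88.3/10) + 10^(96.3/10) + 10^(96.4/10)) = 10·log₁₀(9808000000) = 99.9 dB SPL.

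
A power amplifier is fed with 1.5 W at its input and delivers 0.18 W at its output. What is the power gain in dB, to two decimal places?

-9.21 dB

Power ratio → dB uses the 10·log₁₀ form:
10·log₁₀(0.18/1.5) = 10·log₁₀(0.1200) = -9.21 dB.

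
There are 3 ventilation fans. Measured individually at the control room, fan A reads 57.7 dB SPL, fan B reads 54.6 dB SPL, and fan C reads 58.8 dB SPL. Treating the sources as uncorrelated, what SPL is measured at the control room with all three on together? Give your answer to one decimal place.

62.1 dB SPL

Add the sources as powers (linear), then convert back to dB:
L_total = 10·log₁₀(10^(57.7/10) + 10^(54.6/10) + 10^(58.8/10)) = 10·log₁₀(1636000) = 62.1 dB SPL.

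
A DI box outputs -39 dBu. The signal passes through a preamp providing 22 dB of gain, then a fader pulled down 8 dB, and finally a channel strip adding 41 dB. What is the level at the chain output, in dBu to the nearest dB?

+16 dBu

Gain stages sum in dB:
-39 + 22 − 8 + 41 = +16 dBu.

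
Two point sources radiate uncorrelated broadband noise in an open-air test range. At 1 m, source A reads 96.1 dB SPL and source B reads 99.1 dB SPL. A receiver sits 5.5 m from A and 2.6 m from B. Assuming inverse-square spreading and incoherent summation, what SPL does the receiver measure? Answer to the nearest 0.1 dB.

At the listener: L_A = 96.1 − 20·log₁₀(5.5) = 81.29 dB; L_B = 99.1 − 20·log₁₀(2.6) = 90.80 dB.
Combined: 10·log₁₀(10^(81.29/10)+10^(90.80/10)) = 91.3 dB SPL.

91.3 dB SPL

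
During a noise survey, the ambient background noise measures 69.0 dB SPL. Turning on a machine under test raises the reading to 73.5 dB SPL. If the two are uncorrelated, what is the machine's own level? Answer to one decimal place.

Background correction is a power subtraction:
L_src = 10·log₁₀(10^(73.5/10) − 10^(69.0/10)) = 10·log₁₀(14440000) = 71.6 dB SPL.

71.6 dB SPL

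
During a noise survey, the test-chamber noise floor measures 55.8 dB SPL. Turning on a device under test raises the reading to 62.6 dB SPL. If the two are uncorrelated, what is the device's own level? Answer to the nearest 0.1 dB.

Remove the background by subtracting linear intensities:
L_src = 10·log₁₀(10^(62.6/10) − 10^(55.8/10)) = 10·log₁₀(1440000) = 61.6 dB SPL.

61.6 dB SPL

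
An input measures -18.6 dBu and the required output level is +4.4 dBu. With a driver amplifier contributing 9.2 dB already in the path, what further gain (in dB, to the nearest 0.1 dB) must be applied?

13.8 dB

The required make-up gain is the shortfall in the dB sum.
G = +4.4 − (-18.6) − 9.2 = 13.8 dB.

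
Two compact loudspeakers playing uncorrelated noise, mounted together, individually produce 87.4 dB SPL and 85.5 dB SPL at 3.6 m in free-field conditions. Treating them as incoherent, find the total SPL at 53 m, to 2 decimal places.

Combined at 3.6 m: 10·log₁₀(10^(87.4/10)+10^(85.5/10)) = 89.563 dB SPL.
Then apply −20·log₁₀(53/3.6) = -23.359 dB → 66.20 dB SPL.

66.20 dB SPL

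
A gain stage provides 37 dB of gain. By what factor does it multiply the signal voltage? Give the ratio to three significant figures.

Voltage ratio = 10^(dB/20).
10^(37/20) = 10^(1.850) = 70.8.

70.8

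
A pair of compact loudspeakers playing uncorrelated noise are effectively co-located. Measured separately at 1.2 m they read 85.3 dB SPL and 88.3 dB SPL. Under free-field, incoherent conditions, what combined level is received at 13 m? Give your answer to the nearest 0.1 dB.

69.4 dB SPL

Combined at 1.2 m: 10·log₁₀(10^(85.3/10)+10^(88.3/10)) = 90.06 dB SPL.
Then apply −20·log₁₀(13/1.2) = -20.70 dB → 69.4 dB SPL.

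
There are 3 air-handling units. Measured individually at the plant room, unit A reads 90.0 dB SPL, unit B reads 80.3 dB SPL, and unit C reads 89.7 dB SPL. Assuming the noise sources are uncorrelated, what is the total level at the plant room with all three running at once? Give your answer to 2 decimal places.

Add the sources as powers (linear), then convert back to dB:
L_total = 10·log₁₀(10^(90.0/10) + 10^(80.3/10) + 10^(89.7/10)) = 10·log₁₀(2040000000) = 93.10 dB SPL.

93.10 dB SPL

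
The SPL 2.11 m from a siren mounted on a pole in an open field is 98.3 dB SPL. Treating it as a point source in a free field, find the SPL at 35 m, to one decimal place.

73.9 dB SPL

Free-field point source: level drops by 20·log₁₀ of the distance ratio.
ΔL = −20·log₁₀(35/2.11) = -24.40 dB, so L₂ = 98.3 + (-24.40) = 73.9 dB SPL.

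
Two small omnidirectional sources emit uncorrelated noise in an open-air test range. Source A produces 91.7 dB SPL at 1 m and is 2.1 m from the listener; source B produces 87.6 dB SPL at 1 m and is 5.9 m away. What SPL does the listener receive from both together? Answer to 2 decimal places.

85.46 dB SPL

At the listener: L_A = 91.7 − 20·log₁₀(2.1) = 85.256 dB; L_B = 87.6 − 20·log₁₀(5.9) = 72.183 dB.
Combined: 10·log₁₀(10^(85.256/10)+10^(72.183/10)) = 85.46 dB SPL.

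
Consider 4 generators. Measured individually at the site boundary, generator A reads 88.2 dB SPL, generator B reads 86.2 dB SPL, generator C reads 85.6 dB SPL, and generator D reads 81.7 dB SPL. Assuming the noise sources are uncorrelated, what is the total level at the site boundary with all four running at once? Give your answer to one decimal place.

Add the sources as powers (linear), then convert back to dB:
L_total = 10·log₁₀(10^(88.2/10) + 10^(86.2/10) + 10^(85.6/10) + 10^(81.7/10)) = 10·log₁₀(1589000000) = 92.0 dB SPL.

92.0 dB SPL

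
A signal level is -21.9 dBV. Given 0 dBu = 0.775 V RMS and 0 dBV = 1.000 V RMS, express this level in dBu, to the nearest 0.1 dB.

The offset between the scales is 20·log₁₀(0.775/1.000) = −2.214 dB.
So dBu = -21.9 + 2.214 = -19.7 dBu.

-19.7 dBu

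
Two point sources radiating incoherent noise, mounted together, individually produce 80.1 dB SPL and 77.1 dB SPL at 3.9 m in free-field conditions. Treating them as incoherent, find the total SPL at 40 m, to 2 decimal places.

Combined at 3.9 m: 10·log₁₀(10^(80.1/10)+10^(77.1/10)) = 81.864 dB SPL.
Then apply −20·log₁₀(40/3.9) = -20.220 dB → 61.64 dB SPL.

61.64 dB SPL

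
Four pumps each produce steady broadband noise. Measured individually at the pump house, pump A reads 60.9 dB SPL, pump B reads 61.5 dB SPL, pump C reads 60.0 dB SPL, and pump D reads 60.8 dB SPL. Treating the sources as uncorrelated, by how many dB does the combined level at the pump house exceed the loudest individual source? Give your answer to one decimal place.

5.4 dB

Add the sources as powers (linear), then convert back to dB:
L_total = 10·log₁₀(10^(60.9/10) + 10^(61.5/10) + 10^(60.0/10) + 10^(60.8/10)) = 66.85 dB SPL.
Excess over the loudest (61.5 dB): 66.85 − 61.5 = 5.4 dB.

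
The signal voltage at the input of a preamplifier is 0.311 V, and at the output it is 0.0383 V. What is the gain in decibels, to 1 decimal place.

-18.2 dB

Voltage is an amplitude quantity, so gain = 20·log₁₀(V_out/V_in).
20·log₁₀(0.0383/0.311) = 20·log₁₀(0.1232) = -18.2 dB.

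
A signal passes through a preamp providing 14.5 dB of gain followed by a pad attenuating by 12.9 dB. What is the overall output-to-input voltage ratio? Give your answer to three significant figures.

1.20

Net gain = 14.5 + (−12.9) = 1.6 dB.
Voltage ratio = 10^(1.6/20) = 1.20.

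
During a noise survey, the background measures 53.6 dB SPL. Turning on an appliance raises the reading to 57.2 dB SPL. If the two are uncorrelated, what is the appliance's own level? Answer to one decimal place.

54.7 dB SPL

Subtract intensities: L_src = 10·log₁₀(10^(L_total/10) − 10^(L_bg/10)).
L_src = 10·log₁₀(10^(57.2/10) − 10^(53.6/10)) = 10·log₁₀(295700) = 54.7 dB SPL.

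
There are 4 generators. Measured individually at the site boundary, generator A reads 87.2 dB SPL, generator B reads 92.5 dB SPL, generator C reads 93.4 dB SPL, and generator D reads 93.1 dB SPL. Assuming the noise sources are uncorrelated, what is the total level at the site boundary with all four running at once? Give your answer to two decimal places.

98.15 dB SPL

Add the sources as powers (linear), then convert back to dB:
L_total = 10·log₁₀(10^(87.2/10) + 10^(92.5/10) + 10^(93.4/10) + 10^(93.1/10)) = 10·log₁₀(6533000000) = 98.15 dB SPL.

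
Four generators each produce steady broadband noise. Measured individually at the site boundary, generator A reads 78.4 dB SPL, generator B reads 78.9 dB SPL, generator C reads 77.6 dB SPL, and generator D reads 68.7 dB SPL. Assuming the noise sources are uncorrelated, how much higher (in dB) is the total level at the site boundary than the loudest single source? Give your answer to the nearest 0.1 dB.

4.4 dB

Uncorrelated sources add in intensity (power), not in dB.
L_total = 10·log₁₀(10^(78.4/10) + 10^(78.9/10) + 10^(77.6/10) + 10^(68.7/10)) = 83.26 dB SPL.
Excess over the loudest (78.9 dB): 83.26 − 78.9 = 4.4 dB.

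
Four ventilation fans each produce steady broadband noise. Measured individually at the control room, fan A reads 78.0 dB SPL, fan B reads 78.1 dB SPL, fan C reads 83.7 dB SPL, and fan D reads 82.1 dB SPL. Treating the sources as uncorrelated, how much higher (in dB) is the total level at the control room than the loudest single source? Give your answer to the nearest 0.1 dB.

Incoherent sources sum as intensities:
L_total = 10·log₁₀(10^(78.0/10) + 10^(78.1/10) + 10^(83.7/10) + 10^(82.1/10)) = 87.20 dB SPL.
Excess over the loudest (83.7 dB): 87.20 − 83.7 = 3.5 dB.

3.5 dB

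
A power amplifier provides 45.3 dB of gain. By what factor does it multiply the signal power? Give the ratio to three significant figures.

33900

Power ratio = 10^(dB/10).
10^(45.3/10) = 10^(4.530) = 33900.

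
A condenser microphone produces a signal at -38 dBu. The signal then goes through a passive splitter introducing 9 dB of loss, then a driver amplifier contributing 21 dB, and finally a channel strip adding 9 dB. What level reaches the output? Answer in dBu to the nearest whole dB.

-17 dBu

Gain stages sum in dB:
-38 − 9 + 21 + 9 = -17 dBu.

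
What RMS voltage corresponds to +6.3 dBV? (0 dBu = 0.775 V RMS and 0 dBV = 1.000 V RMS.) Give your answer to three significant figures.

2.07 V

V = 1.000 V × 10^(+6.3/20).
= 1.000 × 2.065 = 2.07 V.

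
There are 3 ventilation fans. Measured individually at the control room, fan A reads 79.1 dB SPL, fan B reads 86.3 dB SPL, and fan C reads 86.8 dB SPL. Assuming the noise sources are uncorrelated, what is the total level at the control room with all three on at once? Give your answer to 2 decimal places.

89.94 dB SPL

Add the sources as powers (linear), then convert back to dB:
L_total = 10·log₁₀(10^(79.1/10) + 10^(86.3/10) + 10^(86.8/10)) = 10·log₁₀(986500000) = 89.94 dB SPL.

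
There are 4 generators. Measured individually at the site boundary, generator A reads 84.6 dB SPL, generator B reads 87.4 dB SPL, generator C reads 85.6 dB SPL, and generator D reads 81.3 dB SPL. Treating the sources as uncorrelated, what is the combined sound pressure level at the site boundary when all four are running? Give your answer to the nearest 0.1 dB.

91.3 dB SPL

Add the sources as powers (linear), then convert back to dB:
L_total = 10·log₁₀(10^(84.6/10) + 10^(87.4/10) + 10^(85.6/10) + 10^(81.3/10)) = 10·log₁₀(1336000000) = 91.3 dB SPL.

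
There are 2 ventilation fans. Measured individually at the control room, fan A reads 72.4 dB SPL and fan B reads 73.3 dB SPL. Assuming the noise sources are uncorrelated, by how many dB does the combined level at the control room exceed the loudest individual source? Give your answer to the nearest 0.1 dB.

Uncorrelated sources add in intensity (power), not in dB.
L_total = 10·log₁₀(10^(72.4/10) + 10^(73.3/10)) = 75.88 dB SPL.
Excess over the loudest (73.3 dB): 75.88 − 73.3 = 2.6 dB.

2.6 dB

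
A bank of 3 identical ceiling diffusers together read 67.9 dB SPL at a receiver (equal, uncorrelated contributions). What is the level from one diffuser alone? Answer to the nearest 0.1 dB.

63.1 dB SPL

3 equal incoherent sources add 10·log₁₀(3) = 4.77 dB over one source.
L_one = 67.9 − 4.77 = 63.1 dB SPL.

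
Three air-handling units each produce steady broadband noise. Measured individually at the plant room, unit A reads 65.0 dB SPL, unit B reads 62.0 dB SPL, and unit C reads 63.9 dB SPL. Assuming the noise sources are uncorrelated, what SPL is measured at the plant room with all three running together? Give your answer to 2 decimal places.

68.57 dB SPL

Uncorrelated sources add in intensity (power), not in dB.
L_total = 10·log₁₀(10^(65.0/10) + 10^(62.0/10) + 10^(63.9/10)) = 10·log₁₀(7202000) = 68.57 dB SPL.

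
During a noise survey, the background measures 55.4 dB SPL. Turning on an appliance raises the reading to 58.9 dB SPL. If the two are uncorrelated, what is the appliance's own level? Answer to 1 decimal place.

56.3 dB SPL

Remove the background by subtracting linear intensities:
L_src = 10·log₁₀(10^(58.9/10) − 10^(55.4/10)) = 10·log₁₀(429500) = 56.3 dB SPL.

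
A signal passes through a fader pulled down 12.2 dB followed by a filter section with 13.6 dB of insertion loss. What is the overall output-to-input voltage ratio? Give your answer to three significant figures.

Net gain = (−12.2) + (−13.6) = -25.8 dB.
Voltage ratio = 10^(-25.8/20) = 0.0513.

0.0513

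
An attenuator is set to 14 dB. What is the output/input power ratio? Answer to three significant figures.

0.0398

Power ratio = 10^(dB/10).
10^(-14/10) = 10^(-1.400) = 0.0398.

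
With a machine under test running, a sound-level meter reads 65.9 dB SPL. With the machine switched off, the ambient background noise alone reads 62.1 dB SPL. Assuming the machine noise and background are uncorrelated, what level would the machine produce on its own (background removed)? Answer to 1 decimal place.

63.6 dB SPL

Background correction is a power subtraction:
L_src = 10·log₁₀(10^(65.9/10) − 10^(62.1/10)) = 10·log₁₀(2269000) = 63.6 dB SPL.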